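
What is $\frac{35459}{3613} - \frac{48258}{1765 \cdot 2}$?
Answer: $- \frac{24592942}{6376945} \approx -3.8565$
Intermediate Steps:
$\frac{35459}{3613} - \frac{48258}{1765 \cdot 2} = 35459 \cdot \frac{1}{3613} - \frac{48258}{3530} = \frac{35459}{3613} - \frac{24129}{1765} = - \frac{24592942}{6376945}$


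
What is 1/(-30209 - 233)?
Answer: -1/30442 ≈ -3.2849e-5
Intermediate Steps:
1/(-30209 - 233) = 1/(-30442) = -1/30442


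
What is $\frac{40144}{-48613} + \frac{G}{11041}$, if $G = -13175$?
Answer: $- \frac{1083706179}{536736133} \approx -2.0191$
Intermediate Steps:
$\frac{40144}{-48613} + \frac{G}{11041} = \frac{40144}{-48613} - \frac{13175}{11041} = 40144 \left(- \frac{1}{48613}\right) - \frac{13175}{11041} = - \frac{40144}{48613} - \frac{13175}{11041} = - \frac{1083706179}{536736133}$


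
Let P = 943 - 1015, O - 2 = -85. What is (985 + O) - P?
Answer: 974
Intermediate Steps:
O = -83 (O = 2 - 85 = -83)
P = -72
(985 + O) - P = (985 - 83) - 1*(-72) = 902 + 72 = 974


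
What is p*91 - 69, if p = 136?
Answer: 12307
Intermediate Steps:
p*91 - 69 = 136*91 - 69 = 12376 - 69 = 12307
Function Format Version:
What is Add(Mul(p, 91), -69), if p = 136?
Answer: 12307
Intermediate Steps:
Add(Mul(p, 91), -69) = Add(Mul(136, 91), -69) = Add(12376, -69) = 12307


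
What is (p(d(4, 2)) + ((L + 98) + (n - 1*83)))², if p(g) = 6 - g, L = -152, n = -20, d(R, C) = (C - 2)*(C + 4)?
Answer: 22801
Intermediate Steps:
d(R, C) = (-2 + C)*(4 + C)
(p(d(4, 2)) + ((L + 98) + (n - 1*83)))² = ((6 - (-8 + 2² + 2*2)) + ((-152 + 98) + (-20 - 1*83)))² = ((6 - (-8 + 4 + 4)) + (-54 + (-20 - 83)))² = ((6 - 1*0) + (-54 - 103))² = ((6 + 0) - 157)² = (6 - 157)² = (-151)² = 22801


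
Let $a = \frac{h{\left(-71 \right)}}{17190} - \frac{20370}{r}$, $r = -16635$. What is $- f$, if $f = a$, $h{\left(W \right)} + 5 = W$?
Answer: $- \frac{11629868}{9531855} \approx -1.2201$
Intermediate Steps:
$h{\left(W \right)} = -5 + W$
$a = \frac{11629868}{9531855}$ ($a = \frac{-5 - 71}{17190} - \frac{20370}{-16635} = \left(-76\right) \frac{1}{17190} - - \frac{1358}{1109} = - \frac{38}{8595} + \frac{1358}{1109} = \frac{11629868}{9531855} \approx 1.2201$)
$f = \frac{11629868}{9531855} \approx 1.2201$
$- f = \left(-1\right) \frac{11629868}{9531855} = - \frac{11629868}{9531855}$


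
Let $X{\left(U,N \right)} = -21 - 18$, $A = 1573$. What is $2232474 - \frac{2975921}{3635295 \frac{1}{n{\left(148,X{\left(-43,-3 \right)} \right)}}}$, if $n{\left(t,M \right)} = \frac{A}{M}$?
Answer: $\frac{24347464795931}{10905885} \approx 2.2325 \cdot 10^{6}$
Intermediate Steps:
$X{\left(U,N \right)} = -39$
$n{\left(t,M \right)} = \frac{1573}{M}$
$2232474 - \frac{2975921}{3635295 \frac{1}{n{\left(148,X{\left(-43,-3 \right)} \right)}}} = 2232474 - \frac{2975921}{3635295 \frac{1}{1573 \frac{1}{-39}}} = 2232474 - \frac{2975921}{3635295 \frac{1}{1573 \left(- \frac{1}{39}\right)}} = 2232474 - \frac{2975921}{3635295 \frac{1}{- \frac{121}{3}}} = 2232474 - \frac{2975921}{3635295 \left(- \frac{3}{121}\right)} = 2232474 - \frac{2975921}{- \frac{10905885}{121}} = 2232474 - 2975921 \left(- \frac{121}{10905885}\right) = 2232474 - - \frac{360086441}{10905885} = 2232474 + \frac{360086441}{10905885} = \frac{24347464795931}{10905885}$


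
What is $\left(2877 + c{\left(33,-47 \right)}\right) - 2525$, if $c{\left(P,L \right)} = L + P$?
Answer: $338$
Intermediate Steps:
$\left(2877 + c{\left(33,-47 \right)}\right) - 2525 = \left(2877 + \left(-47 + 33\right)\right) - 2525 = \left(2877 - 14\right) - 2525 = 2863 - 2525 = 338$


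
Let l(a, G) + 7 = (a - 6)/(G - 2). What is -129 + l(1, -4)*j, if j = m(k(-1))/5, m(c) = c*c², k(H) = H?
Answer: -3833/30 ≈ -127.77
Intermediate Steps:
l(a, G) = -7 + (-6 + a)/(-2 + G) (l(a, G) = -7 + (a - 6)/(G - 2) = -7 + (-6 + a)/(-2 + G))
m(c) = c³
j = -⅕ (j = (-1)³/5 = -1*⅕ = -⅕ ≈ -0.20000)
-129 + l(1, -4)*j = -129 + ((8 + 1 - 7*(-4))/(-2 - 4))*(-⅕) = -129 + ((8 + 1 + 28)/(-6))*(-⅕) = -129 - ⅙*37*(-⅕) = -129 - 37/6*(-⅕) = -129 + 37/30 = -3833/30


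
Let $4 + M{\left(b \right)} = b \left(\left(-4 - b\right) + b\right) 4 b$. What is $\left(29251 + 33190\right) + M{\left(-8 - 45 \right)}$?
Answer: $17493$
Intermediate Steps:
$M{\left(b \right)} = -4 - 16 b^{2}$ ($M{\left(b \right)} = -4 + b \left(\left(-4 - b\right) + b\right) 4 b = -4 + b \left(-4\right) 4 b = -4 + - 4 b 4 b = -4 + - 16 b b = -4 - 16 b^{2}$)
$\left(29251 + 33190\right) + M{\left(-8 - 45 \right)} = \left(29251 + 33190\right) - \left(4 + 16 \left(-8 - 45\right)^{2}\right) = 62441 - \left(4 + 16 \left(-8 - 45\right)^{2}\right) = 62441 - \left(4 + 16 \left(-53\right)^{2}\right) = 62441 - 44948 = 17493$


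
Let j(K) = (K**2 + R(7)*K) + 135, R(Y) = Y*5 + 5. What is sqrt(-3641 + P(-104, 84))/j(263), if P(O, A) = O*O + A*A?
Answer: sqrt(14231)/79824 ≈ 0.0014945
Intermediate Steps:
R(Y) = 5 + 5*Y (R(Y) = 5*Y + 5 = 5 + 5*Y)
j(K) = 135 + K**2 + 40*K (j(K) = (K**2 + (5 + 5*7)*K) + 135 = (K**2 + (5 + 35)*K) + 135 = (K**2 + 40*K) + 135 = 135 + K**2 + 40*K)
P(O, A) = A**2 + O**2 (P(O, A) = O**2 + A**2 = A**2 + O**2)
sqrt(-3641 + P(-104, 84))/j(263) = sqrt(-3641 + (84**2 + (-104)**2))/(135 + 263**2 + 40*263) = sqrt(-3641 + (7056 + 10816))/(135 + 69169 + 10520) = sqrt(-3641 + 17872)/79824 = sqrt(14231)*(1/79824) = sqrt(14231)/79824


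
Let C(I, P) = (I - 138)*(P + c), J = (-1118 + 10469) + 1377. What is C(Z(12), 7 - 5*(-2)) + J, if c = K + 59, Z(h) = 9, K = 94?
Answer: -11202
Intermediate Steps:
c = 153 (c = 94 + 59 = 153)
J = 10728 (J = 9351 + 1377 = 10728)
C(I, P) = (-138 + I)*(153 + P) (C(I, P) = (I - 138)*(P + 153) = (-138 + I)*(153 + P))
C(Z(12), 7 - 5*(-2)) + J = (-21114 - 138*(7 - 5*(-2)) + 153*9 + 9*(7 - 5*(-2))) + 10728 = (-21114 - 138*(7 + 10) + 1377 + 9*(7 + 10)) + 10728 = (-21114 - 138*17 + 1377 + 9*17) + 10728 = (-21114 - 2346 + 1377 + 153) + 10728 = -21930 + 10728 = -11202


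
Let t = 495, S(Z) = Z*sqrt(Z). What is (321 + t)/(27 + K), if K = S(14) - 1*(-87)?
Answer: 23256/2563 - 2856*sqrt(14)/2563 ≈ 4.9043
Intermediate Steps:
S(Z) = Z**(3/2)
K = 87 + 14*sqrt(14) (K = 14**(3/2) - 1*(-87) = 14*sqrt(14) + 87 = 87 + 14*sqrt(14) ≈ 139.38)
(321 + t)/(27 + K) = (321 + 495)/(27 + (87 + 14*sqrt(14))) = 816/(114 + 14*sqrt(14))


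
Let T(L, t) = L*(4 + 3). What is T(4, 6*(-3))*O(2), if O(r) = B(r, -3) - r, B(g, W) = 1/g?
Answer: -42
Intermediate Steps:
O(r) = 1/r - r
T(L, t) = 7*L (T(L, t) = L*7 = 7*L)
T(4, 6*(-3))*O(2) = (7*4)*(1/2 - 1*2) = 28*(½ - 2) = 28*(-3/2) = -42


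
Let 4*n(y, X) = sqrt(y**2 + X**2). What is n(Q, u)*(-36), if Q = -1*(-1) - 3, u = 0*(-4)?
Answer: -18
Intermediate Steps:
u = 0
Q = -2 (Q = 1 - 3 = -2)
n(y, X) = sqrt(X**2 + y**2)/4 (n(y, X) = sqrt(y**2 + X**2)/4 = sqrt(X**2 + y**2)/4)
n(Q, u)*(-36) = (sqrt(0**2 + (-2)**2)/4)*(-36) = (sqrt(0 + 4)/4)*(-36) = (sqrt(4)/4)*(-36) = ((1/4)*2)*(-36) = (1/2)*(-36) = -18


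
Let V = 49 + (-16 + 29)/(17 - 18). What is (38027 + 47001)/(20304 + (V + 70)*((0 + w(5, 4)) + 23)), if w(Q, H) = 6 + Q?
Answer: 21257/5977 ≈ 3.5565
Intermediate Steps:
V = 36 (V = 49 + 13/(-1) = 49 + 13*(-1) = 49 - 13 = 36)
(38027 + 47001)/(20304 + (V + 70)*((0 + w(5, 4)) + 23)) = (38027 + 47001)/(20304 + (36 + 70)*((0 + (6 + 5)) + 23)) = 85028/(20304 + 106*((0 + 11) + 23)) = 85028/(20304 + 106*(11 + 23)) = 85028/(20304 + 106*34) = 85028/(20304 + 3604) = 85028/23908 = 85028*(1/23908) = 21257/5977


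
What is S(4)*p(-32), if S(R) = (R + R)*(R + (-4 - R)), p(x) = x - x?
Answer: 0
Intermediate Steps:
p(x) = 0
S(R) = -8*R (S(R) = (2*R)*(-4) = -8*R)
S(4)*p(-32) = -8*4*0 = -32*0 = 0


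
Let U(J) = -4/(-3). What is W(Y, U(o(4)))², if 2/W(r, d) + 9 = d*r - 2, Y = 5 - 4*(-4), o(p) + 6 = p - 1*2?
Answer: 4/289 ≈ 0.013841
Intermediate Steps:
o(p) = -8 + p (o(p) = -6 + (p - 1*2) = -6 + (p - 2) = -6 + (-2 + p) = -8 + p)
U(J) = 4/3 (U(J) = -4*(-⅓) = 4/3)
Y = 21 (Y = 5 + 16 = 21)
W(r, d) = 2/(-11 + d*r) (W(r, d) = 2/(-9 + (d*r - 2)) = 2/(-9 + (-2 + d*r)) = 2/(-11 + d*r))
W(Y, U(o(4)))² = (2/(-11 + (4/3)*21))² = (2/(-11 + 28))² = (2/17)² = 4/289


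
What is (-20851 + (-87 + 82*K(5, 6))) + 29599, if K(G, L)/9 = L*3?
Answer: 21945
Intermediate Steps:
K(G, L) = 27*L (K(G, L) = 9*(L*3) = 9*(3*L) = 27*L)
(-20851 + (-87 + 82*K(5, 6))) + 29599 = (-20851 + (-87 + 82*(27*6))) + 29599 = (-20851 + (-87 + 82*162)) + 29599 = (-20851 + (-87 + 13284)) + 29599 = (-20851 + 13197) + 29599 = -7654 + 29599 = 21945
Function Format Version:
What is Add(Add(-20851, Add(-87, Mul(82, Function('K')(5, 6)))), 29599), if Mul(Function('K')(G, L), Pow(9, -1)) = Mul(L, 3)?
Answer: 21945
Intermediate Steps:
Function('K')(G, L) = Mul(27, L) (Function('K')(G, L) = Mul(9, Mul(L, 3)) = Mul(9, Mul(3, L)) = Mul(27, L))
Add(Add(-20851, Add(-87, Mul(82, Function('K')(5, 6)))), 29599) = Add(Add(-20851, Add(-87, Mul(82, Mul(27, 6)))), 29599) = Add(Add(-20851, Add(-87, Mul(82, 162))), 29599) = Add(Add(-20851, Add(-87, 13284)), 29599) = Add(Add(-20851, 13197), 29599) = Add(-7654, 29599) = 21945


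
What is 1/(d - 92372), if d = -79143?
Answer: -1/171515 ≈ -5.8304e-6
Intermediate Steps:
1/(d - 92372) = 1/(-79143 - 92372) = 1/(-171515) = -1/171515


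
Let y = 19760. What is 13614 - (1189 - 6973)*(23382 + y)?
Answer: 249546942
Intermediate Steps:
13614 - (1189 - 6973)*(23382 + y) = 13614 - (1189 - 6973)*(23382 + 19760) = 13614 - (-5784)*43142 = 13614 - 1*(-249533328) = 13614 + 249533328 = 249546942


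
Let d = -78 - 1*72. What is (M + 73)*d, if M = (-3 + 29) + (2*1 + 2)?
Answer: -15450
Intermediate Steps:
d = -150 (d = -78 - 72 = -150)
M = 30 (M = 26 + (2 + 2) = 26 + 4 = 30)
(M + 73)*d = (30 + 73)*(-150) = 103*(-150) = -15450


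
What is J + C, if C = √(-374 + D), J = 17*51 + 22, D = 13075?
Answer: 889 + √12701 ≈ 1001.7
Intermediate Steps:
J = 889 (J = 867 + 22 = 889)
C = √12701 (C = √(-374 + 13075) = √12701 ≈ 112.70)
J + C = 889 + √12701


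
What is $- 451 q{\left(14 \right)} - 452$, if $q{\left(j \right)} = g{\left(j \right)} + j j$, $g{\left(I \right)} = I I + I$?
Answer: $-183558$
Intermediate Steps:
$g{\left(I \right)} = I + I^{2}$ ($g{\left(I \right)} = I^{2} + I = I + I^{2}$)
$q{\left(j \right)} = j^{2} + j \left(1 + j\right)$ ($q{\left(j \right)} = j \left(1 + j\right) + j j = j \left(1 + j\right) + j^{2} = j^{2} + j \left(1 + j\right)$)
$- 451 q{\left(14 \right)} - 452 = - 451 \cdot 14 \left(1 + 2 \cdot 14\right) - 452 = - 451 \cdot 14 \left(1 + 28\right) - 452 = - 451 \cdot 14 \cdot 29 - 452 = \left(-451\right) 406 - 452 = -183106 - 452 = -183558$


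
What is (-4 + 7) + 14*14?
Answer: 199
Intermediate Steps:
(-4 + 7) + 14*14 = 3 + 196 = 199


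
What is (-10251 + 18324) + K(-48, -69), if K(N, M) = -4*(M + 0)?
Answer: 8349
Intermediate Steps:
K(N, M) = -4*M
(-10251 + 18324) + K(-48, -69) = (-10251 + 18324) - 4*(-69) = 8073 + 276 = 8349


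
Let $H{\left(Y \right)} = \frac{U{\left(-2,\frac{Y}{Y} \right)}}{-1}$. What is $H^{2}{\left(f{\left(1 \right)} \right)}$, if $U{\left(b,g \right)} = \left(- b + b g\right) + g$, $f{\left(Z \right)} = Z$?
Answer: $1$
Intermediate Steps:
$U{\left(b,g \right)} = g - b + b g$
$H{\left(Y \right)} = -1$ ($H{\left(Y \right)} = \frac{\frac{Y}{Y} - -2 - 2 \frac{Y}{Y}}{-1} = \left(1 + 2 - 2\right) \left(-1\right) = 1 \left(-1\right) = -1$)
$H^{2}{\left(f{\left(1 \right)} \right)} = \left(-1\right)^{2} = 1$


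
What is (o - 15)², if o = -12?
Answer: 729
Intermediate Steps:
(o - 15)² = (-12 - 15)² = (-27)² = 729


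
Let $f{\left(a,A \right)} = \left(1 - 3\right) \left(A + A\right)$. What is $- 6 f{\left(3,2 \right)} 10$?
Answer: $480$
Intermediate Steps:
$f{\left(a,A \right)} = - 4 A$ ($f{\left(a,A \right)} = - 2 \cdot 2 A = - 4 A$)
$- 6 f{\left(3,2 \right)} 10 = - 6 \left(\left(-4\right) 2\right) 10 = \left(-6\right) \left(-8\right) 10 = 48 \cdot 10 = 480$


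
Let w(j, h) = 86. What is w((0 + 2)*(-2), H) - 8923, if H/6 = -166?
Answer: -8837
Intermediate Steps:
H = -996 (H = 6*(-166) = -996)
w((0 + 2)*(-2), H) - 8923 = 86 - 8923 = -8837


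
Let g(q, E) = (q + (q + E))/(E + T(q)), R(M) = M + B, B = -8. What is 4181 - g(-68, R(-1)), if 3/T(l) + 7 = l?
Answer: 941281/226 ≈ 4165.0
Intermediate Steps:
R(M) = -8 + M (R(M) = M - 8 = -8 + M)
T(l) = 3/(-7 + l)
g(q, E) = (E + 2*q)/(E + 3/(-7 + q)) (g(q, E) = (q + (q + E))/(E + 3/(-7 + q)) = (q + (E + q))/(E + 3/(-7 + q)) = (E + 2*q)/(E + 3/(-7 + q)))
4181 - g(-68, R(-1)) = 4181 - (-7 - 68)*((-8 - 1) + 2*(-68))/(3 + (-8 - 1)*(-7 - 68)) = 4181 - (-75)*(-9 - 136)/(3 - 9*(-75)) = 4181 - (-75)*(-145)/(3 + 675) = 4181 - (-75)*(-145)/678 = 4181 - 1*3625/226 = 4181 - 3625/226 = 941281/226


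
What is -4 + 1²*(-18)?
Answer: -22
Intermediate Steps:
-4 + 1²*(-18) = -4 + 1*(-18) = -4 - 18 = -22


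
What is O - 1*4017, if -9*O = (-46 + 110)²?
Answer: -40249/9 ≈ -4472.1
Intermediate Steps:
O = -4096/9 (O = -(-46 + 110)²/9 = -⅑*64² = -⅑*4096 = -4096/9 ≈ -455.11)
O - 1*4017 = -4096/9 - 1*4017 = -4096/9 - 4017 = -40249/9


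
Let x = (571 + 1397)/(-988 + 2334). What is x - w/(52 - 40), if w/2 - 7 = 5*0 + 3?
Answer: -413/2019 ≈ -0.20456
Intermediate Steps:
w = 20 (w = 14 + 2*(5*0 + 3) = 14 + 2*(0 + 3) = 14 + 2*3 = 14 + 6 = 20)
x = 984/673 (x = 1968/1346 = 1968*(1/1346) = 984/673 ≈ 1.4621)
x - w/(52 - 40) = 984/673 - 20/(52 - 40) = 984/673 - 20/12 = 984/673 - 1*5/3 = 984/673 - 5/3 = -413/2019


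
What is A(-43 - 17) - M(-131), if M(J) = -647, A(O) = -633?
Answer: 14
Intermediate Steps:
A(-43 - 17) - M(-131) = -633 - 1*(-647) = -633 + 647 = 14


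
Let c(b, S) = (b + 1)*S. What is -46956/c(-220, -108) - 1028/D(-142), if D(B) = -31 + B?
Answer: 1349239/340983 ≈ 3.9569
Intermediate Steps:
c(b, S) = S*(1 + b) (c(b, S) = (1 + b)*S = S*(1 + b))
-46956/c(-220, -108) - 1028/D(-142) = -46956*(-1/(108*(1 - 220))) - 1028/(-31 - 142) = -46956/((-108*(-219))) - 1028/(-173) = -46956/23652 - 1028*(-1/173) = -46956*1/23652 + 1028/173 = -3913/1971 + 1028/173 = 1349239/340983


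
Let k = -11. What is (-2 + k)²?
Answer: 169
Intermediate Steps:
(-2 + k)² = (-2 - 11)² = (-13)² = 169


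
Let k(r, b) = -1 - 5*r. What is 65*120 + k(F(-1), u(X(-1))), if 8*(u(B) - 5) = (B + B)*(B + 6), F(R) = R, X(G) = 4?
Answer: 7804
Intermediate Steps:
u(B) = 5 + B*(6 + B)/4 (u(B) = 5 + ((B + B)*(B + 6))/8 = 5 + ((2*B)*(6 + B))/8 = 5 + (2*B*(6 + B))/8 = 5 + B*(6 + B)/4)
65*120 + k(F(-1), u(X(-1))) = 65*120 + (-1 - 5*(-1)) = 7800 + (-1 + 5) = 7800 + 4 = 7804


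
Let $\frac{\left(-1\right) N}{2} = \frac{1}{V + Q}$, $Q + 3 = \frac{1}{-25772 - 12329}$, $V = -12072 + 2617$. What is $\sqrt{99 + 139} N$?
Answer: $\frac{76202 \sqrt{238}}{360359259} \approx 0.0032623$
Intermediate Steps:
$V = -9455$
$Q = - \frac{114304}{38101}$ ($Q = -3 + \frac{1}{-25772 - 12329} = -3 + \frac{1}{-38101} = -3 - \frac{1}{38101} = - \frac{114304}{38101} \approx -3.0$)
$N = \frac{76202}{360359259}$ ($N = - \frac{2}{-9455 - \frac{114304}{38101}} = - \frac{2}{- \frac{360359259}{38101}} = \left(-2\right) \left(- \frac{38101}{360359259}\right) = \frac{76202}{360359259} \approx 0.00021146$)
$\sqrt{99 + 139} N = \sqrt{99 + 139} \cdot \frac{76202}{360359259} = \sqrt{238} \cdot \frac{76202}{360359259} = \frac{76202 \sqrt{238}}{360359259}$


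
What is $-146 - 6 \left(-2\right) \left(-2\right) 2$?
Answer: $-194$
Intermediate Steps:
$-146 - 6 \left(-2\right) \left(-2\right) 2 = -146 - 6 \cdot 4 \cdot 2 = -146 - 48 = -194$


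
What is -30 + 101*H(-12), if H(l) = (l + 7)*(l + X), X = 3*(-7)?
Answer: 16635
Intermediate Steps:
X = -21
H(l) = (-21 + l)*(7 + l) (H(l) = (l + 7)*(l - 21) = (7 + l)*(-21 + l) = (-21 + l)*(7 + l))
-30 + 101*H(-12) = -30 + 101*(-147 + (-12)**2 - 14*(-12)) = -30 + 101*(-147 + 144 + 168) = -30 + 101*165 = -30 + 16665 = 16635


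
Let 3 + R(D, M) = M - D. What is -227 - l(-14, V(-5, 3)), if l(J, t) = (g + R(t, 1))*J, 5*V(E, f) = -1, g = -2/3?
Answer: -3923/15 ≈ -261.53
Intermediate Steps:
R(D, M) = -3 + M - D (R(D, M) = -3 + (M - D) = -3 + M - D)
g = -2/3 (g = -2*1/3 = -2/3 ≈ -0.66667)
V(E, f) = -1/5 (V(E, f) = (1/5)*(-1) = -1/5)
l(J, t) = J*(-8/3 - t) (l(J, t) = (-2/3 + (-3 + 1 - t))*J = (-2/3 + (-2 - t))*J = (-8/3 - t)*J = J*(-8/3 - t))
-227 - l(-14, V(-5, 3)) = -227 - (-1)*(-14)*(8 + 3*(-1/5))/3 = -227 - (-1)*(-14)*(8 - 3/5)/3 = -227 - (-1)*(-14)*37/(3*5) = -227 - 1*518/15 = -227 - 518/15 = -3923/15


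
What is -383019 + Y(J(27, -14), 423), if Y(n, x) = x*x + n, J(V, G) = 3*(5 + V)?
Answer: -203994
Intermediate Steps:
J(V, G) = 15 + 3*V
Y(n, x) = n + x² (Y(n, x) = x² + n = n + x²)
-383019 + Y(J(27, -14), 423) = -383019 + ((15 + 3*27) + 423²) = -383019 + ((15 + 81) + 178929) = -383019 + (96 + 178929) = -383019 + 179025 = -203994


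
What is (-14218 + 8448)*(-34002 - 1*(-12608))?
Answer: 123443380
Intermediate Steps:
(-14218 + 8448)*(-34002 - 1*(-12608)) = -5770*(-34002 + 12608) = -5770*(-21394) = 123443380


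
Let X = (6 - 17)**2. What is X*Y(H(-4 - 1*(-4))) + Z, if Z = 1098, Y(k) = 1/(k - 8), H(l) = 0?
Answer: 8663/8 ≈ 1082.9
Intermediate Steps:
Y(k) = 1/(-8 + k)
X = 121 (X = (-11)**2 = 121)
X*Y(H(-4 - 1*(-4))) + Z = 121/(-8 + 0) + 1098 = 121/(-8) + 1098 = 121*(-1/8) + 1098 = -121/8 + 1098 = 8663/8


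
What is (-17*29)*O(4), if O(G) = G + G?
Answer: -3944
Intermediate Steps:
O(G) = 2*G
(-17*29)*O(4) = (-17*29)*(2*4) = -493*8 = -3944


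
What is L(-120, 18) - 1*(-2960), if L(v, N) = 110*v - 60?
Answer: -10300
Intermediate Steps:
L(v, N) = -60 + 110*v
L(-120, 18) - 1*(-2960) = (-60 + 110*(-120)) - 1*(-2960) = (-60 - 13200) + 2960 = -13260 + 2960 = -10300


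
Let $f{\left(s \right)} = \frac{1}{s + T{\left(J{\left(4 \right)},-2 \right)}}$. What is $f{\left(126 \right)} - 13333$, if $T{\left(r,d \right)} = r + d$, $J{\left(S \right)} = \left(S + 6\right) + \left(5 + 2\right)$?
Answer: $- \frac{1879952}{141} \approx -13333.0$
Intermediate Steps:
$J{\left(S \right)} = 13 + S$ ($J{\left(S \right)} = \left(6 + S\right) + 7 = 13 + S$)
$T{\left(r,d \right)} = d + r$
$f{\left(s \right)} = \frac{1}{15 + s}$ ($f{\left(s \right)} = \frac{1}{s + \left(-2 + \left(13 + 4\right)\right)} = \frac{1}{s + \left(-2 + 17\right)} = \frac{1}{s + 15} = \frac{1}{15 + s}$)
$f{\left(126 \right)} - 13333 = \frac{1}{15 + 126} - 13333 = \frac{1}{141} - 13333 = - \frac{1879952}{141}$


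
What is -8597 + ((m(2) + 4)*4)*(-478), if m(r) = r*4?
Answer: -31541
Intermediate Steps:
m(r) = 4*r
-8597 + ((m(2) + 4)*4)*(-478) = -8597 + ((4*2 + 4)*4)*(-478) = -8597 + ((8 + 4)*4)*(-478) = -8597 + (12*4)*(-478) = -8597 + 48*(-478) = -8597 - 22944 = -31541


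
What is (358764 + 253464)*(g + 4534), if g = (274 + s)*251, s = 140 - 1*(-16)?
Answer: 68853609792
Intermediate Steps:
s = 156 (s = 140 + 16 = 156)
g = 107930 (g = (274 + 156)*251 = 430*251 = 107930)
(358764 + 253464)*(g + 4534) = (358764 + 253464)*(107930 + 4534) = 612228*112464 = 68853609792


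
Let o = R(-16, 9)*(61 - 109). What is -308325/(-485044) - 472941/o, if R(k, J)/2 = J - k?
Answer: 19178097867/97008800 ≈ 197.69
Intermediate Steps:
R(k, J) = -2*k + 2*J (R(k, J) = 2*(J - k) = -2*k + 2*J)
o = -2400 (o = (-2*(-16) + 2*9)*(61 - 109) = (32 + 18)*(-48) = 50*(-48) = -2400)
-308325/(-485044) - 472941/o = -308325/(-485044) - 472941/(-2400) = -308325*(-1/485044) - 472941*(-1/2400) = 308325/485044 + 157647/800 = 19178097867/97008800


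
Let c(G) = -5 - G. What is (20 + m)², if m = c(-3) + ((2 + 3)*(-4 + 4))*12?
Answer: 324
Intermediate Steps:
m = -2 (m = (-5 - 1*(-3)) + ((2 + 3)*(-4 + 4))*12 = (-5 + 3) + (5*0)*12 = -2 + 0*12 = -2 + 0 = -2)
(20 + m)² = (20 - 2)² = 18² = 324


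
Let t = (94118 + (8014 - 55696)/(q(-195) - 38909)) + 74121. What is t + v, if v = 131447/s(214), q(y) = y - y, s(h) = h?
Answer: 1405971082985/8326526 ≈ 1.6885e+5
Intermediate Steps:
q(y) = 0
v = 131447/214 ≈ 614.24
t = 6546058933/38909 (t = (94118 + (8014 - 55696)/(0 - 38909)) + 74121 = (94118 - 47682/(-38909)) + 74121 = (94118 - 47682*(-1/38909)) + 74121 = (94118 + 47682/38909) + 74121 = 3662084944/38909 + 74121 = 6546058933/38909 ≈ 1.6824e+5)
t + v = 6546058933/38909 + 131447/214 = 1405971082985/8326526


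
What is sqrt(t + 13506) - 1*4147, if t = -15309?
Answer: -4147 + I*sqrt(1803) ≈ -4147.0 + 42.462*I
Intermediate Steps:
sqrt(t + 13506) - 1*4147 = sqrt(-15309 + 13506) - 1*4147 = sqrt(-1803) - 4147 = I*sqrt(1803) - 4147 = -4147 + I*sqrt(1803)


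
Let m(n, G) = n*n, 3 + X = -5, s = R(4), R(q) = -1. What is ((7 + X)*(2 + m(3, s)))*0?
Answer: 0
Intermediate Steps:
s = -1
X = -8 (X = -3 - 5 = -8)
m(n, G) = n²
((7 + X)*(2 + m(3, s)))*0 = ((7 - 8)*(2 + 3²))*0 = -(2 + 9)*0 = -1*11*0 = -11*0 = 0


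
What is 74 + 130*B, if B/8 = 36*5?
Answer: 187274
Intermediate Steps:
B = 1440 (B = 8*(36*5) = 8*180 = 1440)
74 + 130*B = 74 + 130*1440 = 74 + 187200 = 187274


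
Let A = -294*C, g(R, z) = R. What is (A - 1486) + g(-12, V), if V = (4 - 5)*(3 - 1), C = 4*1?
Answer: -2674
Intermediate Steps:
C = 4
V = -2 (V = -1*2 = -2)
A = -1176 (A = -294*4 = -1176)
(A - 1486) + g(-12, V) = (-1176 - 1486) - 12 = -2662 - 12 = -2674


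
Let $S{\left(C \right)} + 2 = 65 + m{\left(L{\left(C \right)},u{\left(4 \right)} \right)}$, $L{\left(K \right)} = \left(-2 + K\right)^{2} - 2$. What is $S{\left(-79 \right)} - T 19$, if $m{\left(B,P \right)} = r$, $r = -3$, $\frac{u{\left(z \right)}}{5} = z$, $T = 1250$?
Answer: $-23690$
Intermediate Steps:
$L{\left(K \right)} = -2 + \left(-2 + K\right)^{2}$
$u{\left(z \right)} = 5 z$
$m{\left(B,P \right)} = -3$
$S{\left(C \right)} = 60$ ($S{\left(C \right)} = -2 + \left(65 - 3\right) = -2 + 62 = 60$)
$S{\left(-79 \right)} - T 19 = 60 - 1250 \cdot 19 = 60 - 23750 = -23690$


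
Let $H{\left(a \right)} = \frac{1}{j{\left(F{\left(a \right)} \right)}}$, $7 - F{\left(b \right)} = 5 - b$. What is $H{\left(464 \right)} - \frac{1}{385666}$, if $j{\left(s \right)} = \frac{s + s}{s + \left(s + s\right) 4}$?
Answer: $\frac{867748}{192833} \approx 4.5$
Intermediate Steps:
$F{\left(b \right)} = 2 + b$ ($F{\left(b \right)} = 7 - \left(5 - b\right) = 7 + \left(-5 + b\right) = 2 + b$)
$j{\left(s \right)} = \frac{2}{9}$ ($j{\left(s \right)} = \frac{2 s}{s + 2 s 4} = \frac{2 s}{s + 8 s} = \frac{2 s}{9 s} = 2 s \frac{1}{9 s} = \frac{2}{9}$)
$H{\left(a \right)} = \frac{9}{2}$ ($H{\left(a \right)} = \frac{1}{\frac{2}{9}} = \frac{9}{2}$)
$H{\left(464 \right)} - \frac{1}{385666} = \frac{9}{2} - \frac{1}{385666} = \frac{867748}{192833}$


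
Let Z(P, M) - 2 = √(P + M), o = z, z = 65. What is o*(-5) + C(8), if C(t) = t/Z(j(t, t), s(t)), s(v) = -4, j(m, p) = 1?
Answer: (-325*√3 + 642*I)/(√3 - 2*I) ≈ -322.71 - 1.9795*I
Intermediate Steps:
o = 65
Z(P, M) = 2 + √(M + P) (Z(P, M) = 2 + √(P + M) = 2 + √(M + P))
C(t) = t/(2 + I*√3) (C(t) = t/(2 + √(-4 + 1)) = t/(2 + √(-3)) = t/(2 + I*√3))
o*(-5) + C(8) = 65*(-5) + ((2/7)*8 - ⅐*I*8*√3) = -325 + (16/7 - 8*I*√3/7) = -2259/7 - 8*I*√3/7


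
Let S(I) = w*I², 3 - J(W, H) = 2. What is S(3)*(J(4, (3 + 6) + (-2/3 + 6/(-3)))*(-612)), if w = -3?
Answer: 16524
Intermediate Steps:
J(W, H) = 1 (J(W, H) = 3 - 1*2 = 3 - 2 = 1)
S(I) = -3*I²
S(3)*(J(4, (3 + 6) + (-2/3 + 6/(-3)))*(-612)) = (-3*3²)*(1*(-612)) = -3*9*(-612) = -27*(-612) = 16524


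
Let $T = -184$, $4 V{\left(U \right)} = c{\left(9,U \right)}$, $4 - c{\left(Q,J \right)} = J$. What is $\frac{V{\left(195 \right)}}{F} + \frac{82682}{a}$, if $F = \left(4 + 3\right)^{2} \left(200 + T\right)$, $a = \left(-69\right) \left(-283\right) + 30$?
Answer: $\frac{255555365}{61330752} \approx 4.1668$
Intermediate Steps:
$c{\left(Q,J \right)} = 4 - J$
$V{\left(U \right)} = 1 - \frac{U}{4}$ ($V{\left(U \right)} = \frac{4 - U}{4} = 1 - \frac{U}{4}$)
$a = 19557$ ($a = 19527 + 30 = 19557$)
$F = 784$ ($F = \left(4 + 3\right)^{2} \left(200 - 184\right) = 7^{2} \cdot 16 = 49 \cdot 16 = 784$)
$\frac{V{\left(195 \right)}}{F} + \frac{82682}{a} = \frac{1 - \frac{195}{4}}{784} + \frac{82682}{19557} = \left(1 - \frac{195}{4}\right) \frac{1}{784} + 82682 \cdot \frac{1}{19557} = \left(- \frac{191}{4}\right) \frac{1}{784} + \frac{82682}{19557} = - \frac{191}{3136} + \frac{82682}{19557} = \frac{255555365}{61330752}$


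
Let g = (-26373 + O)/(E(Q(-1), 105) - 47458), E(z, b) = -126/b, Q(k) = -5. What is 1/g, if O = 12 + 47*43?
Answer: 59324/30425 ≈ 1.9498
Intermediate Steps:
O = 2033 (O = 12 + 2021 = 2033)
g = 30425/59324 (g = (-26373 + 2033)/(-126/105 - 47458) = -24340/(-126*1/105 - 47458) = -24340/(-6/5 - 47458) = -24340/(-237296/5) = -24340*(-5/237296) = 30425/59324 ≈ 0.51286)
1/g = 1/(30425/59324) = 59324/30425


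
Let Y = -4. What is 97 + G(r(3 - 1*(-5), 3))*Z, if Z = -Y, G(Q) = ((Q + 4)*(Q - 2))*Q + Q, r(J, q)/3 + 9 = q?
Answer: -20135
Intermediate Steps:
r(J, q) = -27 + 3*q
G(Q) = Q + Q*(-2 + Q)*(4 + Q) (G(Q) = ((4 + Q)*(-2 + Q))*Q + Q = ((-2 + Q)*(4 + Q))*Q + Q = Q*(-2 + Q)*(4 + Q) + Q = Q + Q*(-2 + Q)*(4 + Q))
Z = 4 (Z = -1*(-4) = 4)
97 + G(r(3 - 1*(-5), 3))*Z = 97 + ((-27 + 3*3)*(-7 + (-27 + 3*3)**2 + 2*(-27 + 3*3)))*4 = 97 + ((-27 + 9)*(-7 + (-27 + 9)**2 + 2*(-27 + 9)))*4 = 97 - 18*(-7 + (-18)**2 + 2*(-18))*4 = 97 - 18*(-7 + 324 - 36)*4 = 97 - 18*281*4 = 97 - 5058*4 = 97 - 20232 = -20135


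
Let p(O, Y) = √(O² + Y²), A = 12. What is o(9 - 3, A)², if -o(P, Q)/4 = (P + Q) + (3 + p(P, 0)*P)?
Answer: 51984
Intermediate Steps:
o(P, Q) = -12 - 4*P - 4*Q - 4*P*√(P²) (o(P, Q) = -4*((P + Q) + (3 + √(P² + 0²)*P)) = -4*((P + Q) + (3 + √(P² + 0)*P)) = -4*((P + Q) + (3 + √(P²)*P)) = -4*((P + Q) + (3 + P*√(P²))) = -4*(3 + P + Q + P*√(P²)) = -12 - 4*P - 4*Q - 4*P*√(P²))
o(9 - 3, A)² = (-12 - 4*(9 - 3) - 4*12 - 4*(9 - 3)*√((9 - 3)²))² = (-12 - 4*6 - 48 - 4*6*√(6²))² = (-12 - 24 - 48 - 4*6*√36)² = (-12 - 24 - 48 - 4*6*6)² = (-12 - 24 - 48 - 144)² = (-228)² = 51984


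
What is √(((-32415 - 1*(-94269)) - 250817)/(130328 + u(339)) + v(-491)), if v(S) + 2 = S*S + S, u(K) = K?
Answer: √4107742314686411/130667 ≈ 490.50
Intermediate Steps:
v(S) = -2 + S + S² (v(S) = -2 + (S*S + S) = -2 + (S² + S) = -2 + (S + S²) = -2 + S + S²)
√(((-32415 - 1*(-94269)) - 250817)/(130328 + u(339)) + v(-491)) = √(((-32415 - 1*(-94269)) - 250817)/(130328 + 339) + (-2 - 491 + (-491)²)) = √(((-32415 + 94269) - 250817)/130667 + (-2 - 491 + 241081)) = √((61854 - 250817)*(1/130667) + 240588) = √(-188963*1/130667 + 240588) = √(-188963/130667 + 240588) = √(31436723233/130667) = √4107742314686411/130667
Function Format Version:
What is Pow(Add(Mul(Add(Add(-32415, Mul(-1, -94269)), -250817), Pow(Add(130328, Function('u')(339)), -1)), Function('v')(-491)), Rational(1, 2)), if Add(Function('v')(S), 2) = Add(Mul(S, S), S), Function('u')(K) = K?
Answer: Mul(Rational(1, 130667), Pow(4107742314686411, Rational(1, 2))) ≈ 490.50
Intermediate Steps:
Function('v')(S) = Add(-2, S, Pow(S, 2)) (Function('v')(S) = Add(-2, Add(Mul(S, S), S)) = Add(-2, Add(Pow(S, 2), S)) = Add(-2, Add(S, Pow(S, 2))) = Add(-2, S, Pow(S, 2)))
Pow(Add(Mul(Add(Add(-32415, Mul(-1, -94269)), -250817), Pow(Add(130328, Function('u')(339)), -1)), Function('v')(-491)), Rational(1, 2)) = Pow(Add(Mul(Add(Add(-32415, Mul(-1, -94269)), -250817), Pow(Add(130328, 339), -1)), Add(-2, -491, Pow(-491, 2))), Rational(1, 2)) = Pow(Add(Mul(Add(Add(-32415, 94269), -250817), Pow(130667, -1)), Add(-2, -491, 241081)), Rational(1, 2)) = Pow(Add(Mul(Add(61854, -250817), Rational(1, 130667)), 240588), Rational(1, 2)) = Pow(Add(Mul(-188963, Rational(1, 130667)), 240588), Rational(1, 2)) = Pow(Add(Rational(-188963, 130667), 240588), Rational(1, 2)) = Pow(Rational(31436723233, 130667), Rational(1, 2)) = Mul(Rational(1, 130667), Pow(4107742314686411, Rational(1, 2)))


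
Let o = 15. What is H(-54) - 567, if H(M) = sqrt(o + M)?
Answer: -567 + I*sqrt(39) ≈ -567.0 + 6.245*I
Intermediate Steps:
H(M) = sqrt(15 + M)
H(-54) - 567 = sqrt(15 - 54) - 567 = sqrt(-39) - 567 = I*sqrt(39) - 567 = -567 + I*sqrt(39)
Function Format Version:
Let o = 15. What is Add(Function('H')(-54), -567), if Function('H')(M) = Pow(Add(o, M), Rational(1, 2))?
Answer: Add(-567, Mul(I, Pow(39, Rational(1, 2)))) ≈ Add(-567.00, Mul(6.2450, I))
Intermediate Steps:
Function('H')(M) = Pow(Add(15, M), Rational(1, 2))
Add(Function('H')(-54), -567) = Add(Pow(Add(15, -54), Rational(1, 2)), -567) = Add(Pow(-39, Rational(1, 2)), -567) = Add(Mul(I, Pow(39, Rational(1, 2))), -567) = Add(-567, Mul(I, Pow(39, Rational(1, 2))))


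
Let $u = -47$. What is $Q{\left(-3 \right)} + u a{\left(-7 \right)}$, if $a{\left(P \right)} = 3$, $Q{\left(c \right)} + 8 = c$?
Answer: $-152$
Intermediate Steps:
$Q{\left(c \right)} = -8 + c$
$Q{\left(-3 \right)} + u a{\left(-7 \right)} = \left(-8 - 3\right) - 141 = -11 - 141 = -152$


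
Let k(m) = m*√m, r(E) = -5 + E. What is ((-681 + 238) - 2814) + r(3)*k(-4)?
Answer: -3257 + 16*I ≈ -3257.0 + 16.0*I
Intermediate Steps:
k(m) = m^(3/2)
((-681 + 238) - 2814) + r(3)*k(-4) = ((-681 + 238) - 2814) + (-5 + 3)*(-4)^(3/2) = (-443 - 2814) - (-16)*I = -3257 + 16*I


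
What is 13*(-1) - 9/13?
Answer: -178/13 ≈ -13.692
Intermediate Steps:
13*(-1) - 9/13 = -13 - 9*1/13 = -13 - 9/13 = -178/13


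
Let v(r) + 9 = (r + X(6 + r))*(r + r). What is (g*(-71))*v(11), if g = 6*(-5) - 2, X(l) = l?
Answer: 1379104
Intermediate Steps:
g = -32 (g = -30 - 2 = -32)
v(r) = -9 + 2*r*(6 + 2*r) (v(r) = -9 + (r + (6 + r))*(r + r) = -9 + (6 + 2*r)*(2*r) = -9 + 2*r*(6 + 2*r))
(g*(-71))*v(11) = (-32*(-71))*(-9 + 4*11² + 12*11) = 2272*(-9 + 4*121 + 132) = 2272*(-9 + 484 + 132) = 2272*607 = 1379104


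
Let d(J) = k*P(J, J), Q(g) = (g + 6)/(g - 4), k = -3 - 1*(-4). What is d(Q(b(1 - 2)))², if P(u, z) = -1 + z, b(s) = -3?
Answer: 100/49 ≈ 2.0408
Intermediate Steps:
k = 1 (k = -3 + 4 = 1)
Q(g) = (6 + g)/(-4 + g)
d(J) = -1 + J (d(J) = 1*(-1 + J) = -1 + J)
d(Q(b(1 - 2)))² = (-1 + (6 - 3)/(-4 - 3))² = (-1 + 3/(-7))² = (-1 - ⅐*3)² = (-1 - 3/7)² = (-10/7)² = 100/49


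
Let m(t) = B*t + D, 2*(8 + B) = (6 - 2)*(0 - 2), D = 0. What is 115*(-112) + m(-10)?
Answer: -12760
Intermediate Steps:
B = -12 (B = -8 + ((6 - 2)*(0 - 2))/2 = -8 + (4*(-2))/2 = -8 + (1/2)*(-8) = -8 - 4 = -12)
m(t) = -12*t (m(t) = -12*t + 0 = -12*t)
115*(-112) + m(-10) = 115*(-112) - 12*(-10) = -12880 + 120 = -12760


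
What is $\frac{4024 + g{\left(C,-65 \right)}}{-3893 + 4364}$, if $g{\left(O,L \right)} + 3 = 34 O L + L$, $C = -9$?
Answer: $\frac{23846}{471} \approx 50.628$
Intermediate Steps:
$g{\left(O,L \right)} = -3 + L + 34 L O$ ($g{\left(O,L \right)} = -3 + \left(34 O L + L\right) = -3 + \left(34 L O + L\right) = -3 + \left(L + 34 L O\right) = -3 + L + 34 L O$)
$\frac{4024 + g{\left(C,-65 \right)}}{-3893 + 4364} = \frac{4024 - \left(68 - 19890\right)}{-3893 + 4364} = \frac{4024 - -19822}{471} = \left(4024 + 19822\right) \frac{1}{471} = 23846 \cdot \frac{1}{471} = \frac{23846}{471}$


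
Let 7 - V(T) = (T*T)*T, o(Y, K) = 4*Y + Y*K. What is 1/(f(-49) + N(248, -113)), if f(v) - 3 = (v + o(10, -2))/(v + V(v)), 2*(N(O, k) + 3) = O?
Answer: 117607/14583239 ≈ 0.0080645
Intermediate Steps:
o(Y, K) = 4*Y + K*Y
N(O, k) = -3 + O/2
V(T) = 7 - T³ (V(T) = 7 - T*T*T = 7 - T²*T = 7 - T³)
f(v) = 3 + (20 + v)/(7 + v - v³) (f(v) = 3 + (v + 10*(4 - 2))/(v + (7 - v³)) = 3 + (v + 10*2)/(7 + v - v³) = 3 + (v + 20)/(7 + v - v³) = 3 + (20 + v)/(7 + v - v³))
1/(f(-49) + N(248, -113)) = 1/((41 - 3*(-49)³ + 4*(-49))/(7 - 49 - 1*(-49)³) + (-3 + (½)*248)) = 1/((41 - 3*(-117649) - 196)/(7 - 49 - 1*(-117649)) + (-3 + 124)) = 1/((41 + 352947 - 196)/(7 - 49 + 117649) + 121) = 1/(352792/117607 + 121) = 1/(14583239/117607) = 117607/14583239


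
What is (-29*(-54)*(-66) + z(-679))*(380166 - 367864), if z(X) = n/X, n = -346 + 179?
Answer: -863336608214/679 ≈ -1.2715e+9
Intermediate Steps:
n = -167
z(X) = -167/X
(-29*(-54)*(-66) + z(-679))*(380166 - 367864) = (-29*(-54)*(-66) - 167/(-679))*(380166 - 367864) = (1566*(-66) - 167*(-1/679))*12302 = (-103356 + 167/679)*12302 = -70178557/679*12302 = -863336608214/679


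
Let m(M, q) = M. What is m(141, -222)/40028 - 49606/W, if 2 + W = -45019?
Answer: 1991976929/1802100588 ≈ 1.1054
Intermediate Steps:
W = -45021 (W = -2 - 45019 = -45021)
m(141, -222)/40028 - 49606/W = 141/40028 - 49606/(-45021) = 141*(1/40028) - 49606*(-1/45021) = 141/40028 + 49606/45021 = 1991976929/1802100588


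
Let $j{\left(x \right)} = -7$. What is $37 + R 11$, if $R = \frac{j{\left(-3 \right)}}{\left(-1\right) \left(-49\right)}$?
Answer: $\frac{248}{7} \approx 35.429$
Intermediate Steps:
$R = - \frac{1}{7}$ ($R = - \frac{7}{\left(-1\right) \left(-49\right)} = - \frac{7}{49} = \left(-7\right) \frac{1}{49} = - \frac{1}{7} \approx -0.14286$)
$37 + R 11 = 37 - \frac{11}{7} = \frac{248}{7}$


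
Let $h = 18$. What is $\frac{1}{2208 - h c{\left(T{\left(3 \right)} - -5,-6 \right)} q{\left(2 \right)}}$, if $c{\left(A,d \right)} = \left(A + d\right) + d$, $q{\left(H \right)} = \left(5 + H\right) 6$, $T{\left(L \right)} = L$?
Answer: $\frac{1}{5232} \approx 0.00019113$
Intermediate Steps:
$q{\left(H \right)} = 30 + 6 H$
$c{\left(A,d \right)} = A + 2 d$
$\frac{1}{2208 - h c{\left(T{\left(3 \right)} - -5,-6 \right)} q{\left(2 \right)}} = \frac{1}{2208 - 18 \left(\left(3 - -5\right) + 2 \left(-6\right)\right) \left(30 + 6 \cdot 2\right)} = \frac{1}{2208 - 18 \left(\left(3 + 5\right) - 12\right) \left(30 + 12\right)} = \frac{1}{2208 - 18 \left(8 - 12\right) 42} = \frac{1}{2208 - 18 \left(-4\right) 42} = \frac{1}{2208 - \left(-72\right) 42} = \frac{1}{2208 - -3024} = \frac{1}{2208 + 3024} = \frac{1}{5232}$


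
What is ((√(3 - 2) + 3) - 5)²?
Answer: 1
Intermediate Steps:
((√(3 - 2) + 3) - 5)² = ((√1 + 3) - 5)² = ((1 + 3) - 5)² = (4 - 5)² = (-1)² = 1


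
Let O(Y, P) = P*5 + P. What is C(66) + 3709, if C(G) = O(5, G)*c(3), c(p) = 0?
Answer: 3709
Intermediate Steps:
O(Y, P) = 6*P (O(Y, P) = 5*P + P = 6*P)
C(G) = 0 (C(G) = (6*G)*0 = 0)
C(66) + 3709 = 0 + 3709 = 3709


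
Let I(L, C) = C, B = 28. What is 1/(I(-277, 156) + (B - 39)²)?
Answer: 1/277 ≈ 0.0036101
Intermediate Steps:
1/(I(-277, 156) + (B - 39)²) = 1/(156 + (28 - 39)²) = 1/(156 + (-11)²) = 1/(156 + 121) = 1/277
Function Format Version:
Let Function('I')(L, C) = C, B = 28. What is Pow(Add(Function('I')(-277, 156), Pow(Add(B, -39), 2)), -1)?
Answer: Rational(1, 277) ≈ 0.0036101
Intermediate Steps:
Pow(Add(Function('I')(-277, 156), Pow(Add(B, -39), 2)), -1) = Pow(Add(156, Pow(Add(28, -39), 2)), -1) = Pow(Add(156, Pow(-11, 2)), -1) = Pow(Add(156, 121), -1) = Pow(277, -1) = Rational(1, 277)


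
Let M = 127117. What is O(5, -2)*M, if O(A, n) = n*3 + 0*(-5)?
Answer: -762702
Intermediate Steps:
O(A, n) = 3*n (O(A, n) = 3*n + 0 = 3*n)
O(5, -2)*M = (3*(-2))*127117 = -6*127117 = -762702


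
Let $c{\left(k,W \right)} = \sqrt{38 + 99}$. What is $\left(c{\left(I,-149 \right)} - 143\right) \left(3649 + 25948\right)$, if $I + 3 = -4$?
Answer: $-4232371 + 29597 \sqrt{137} \approx -3.8859 \cdot 10^{6}$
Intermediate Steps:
$I = -7$ ($I = -3 - 4 = -7$)
$c{\left(k,W \right)} = \sqrt{137}$
$\left(c{\left(I,-149 \right)} - 143\right) \left(3649 + 25948\right) = \left(\sqrt{137} - 143\right) \left(3649 + 25948\right) = \left(-143 + \sqrt{137}\right) 29597 = -4232371 + 29597 \sqrt{137}$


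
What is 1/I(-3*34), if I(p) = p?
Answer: -1/102 ≈ -0.0098039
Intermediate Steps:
1/I(-3*34) = 1/(-3*34) = 1/(-102) = -1/102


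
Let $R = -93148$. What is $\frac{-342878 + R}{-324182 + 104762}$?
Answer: $\frac{72671}{36570} \approx 1.9872$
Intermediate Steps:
$\frac{-342878 + R}{-324182 + 104762} = \frac{-342878 - 93148}{-324182 + 104762} = - \frac{436026}{-219420} = \left(-436026\right) \left(- \frac{1}{219420}\right) = \frac{72671}{36570}$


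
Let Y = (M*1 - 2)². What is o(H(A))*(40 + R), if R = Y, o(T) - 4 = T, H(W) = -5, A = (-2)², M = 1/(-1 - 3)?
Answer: -721/16 ≈ -45.063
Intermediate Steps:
M = -¼ (M = 1/(-4) = -¼ ≈ -0.25000)
A = 4
o(T) = 4 + T
Y = 81/16 (Y = (-¼*1 - 2)² = (-¼ - 2)² = (-9/4)² = 81/16 ≈ 5.0625)
R = 81/16 ≈ 5.0625
o(H(A))*(40 + R) = (4 - 5)*(40 + 81/16) = -1*721/16 = -721/16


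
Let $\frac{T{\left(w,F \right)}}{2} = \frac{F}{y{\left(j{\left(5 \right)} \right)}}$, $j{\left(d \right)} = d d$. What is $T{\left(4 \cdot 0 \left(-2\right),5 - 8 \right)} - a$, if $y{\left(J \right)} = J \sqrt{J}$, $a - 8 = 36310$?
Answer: $- \frac{4539756}{125} \approx -36318.0$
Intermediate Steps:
$j{\left(d \right)} = d^{2}$
$a = 36318$ ($a = 8 + 36310 = 36318$)
$y{\left(J \right)} = J^{\frac{3}{2}}$
$T{\left(w,F \right)} = \frac{2 F}{125}$ ($T{\left(w,F \right)} = 2 \frac{F}{\left(5^{2}\right)^{\frac{3}{2}}} = 2 \frac{F}{25^{\frac{3}{2}}} = 2 \frac{F}{125} = \frac{2 F}{125}$)
$T{\left(4 \cdot 0 \left(-2\right),5 - 8 \right)} - a = \frac{2 \left(5 - 8\right)}{125} - 36318 = \frac{2}{125} \left(-3\right) - 36318 = - \frac{6}{125} - 36318 = - \frac{4539756}{125}$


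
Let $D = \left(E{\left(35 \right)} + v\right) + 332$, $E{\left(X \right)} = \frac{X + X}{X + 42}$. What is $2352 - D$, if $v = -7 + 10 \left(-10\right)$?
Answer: $\frac{23387}{11} \approx 2126.1$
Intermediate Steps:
$E{\left(X \right)} = \frac{2 X}{42 + X}$
$v = -107$ ($v = -7 - 100 = -107$)
$D = \frac{2485}{11}$ ($D = \left(2 \cdot 35 \frac{1}{42 + 35} - 107\right) + 332 = \left(2 \cdot 35 \cdot \frac{1}{77} - 107\right) + 332 = \left(\frac{10}{11} - 107\right) + 332 = - \frac{1167}{11} + 332 = \frac{2485}{11} \approx 225.91$)
$2352 - D = 2352 - \frac{2485}{11} = \frac{23387}{11}$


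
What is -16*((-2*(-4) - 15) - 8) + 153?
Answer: 393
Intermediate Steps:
-16*((-2*(-4) - 15) - 8) + 153 = -16*((8 - 15) - 8) + 153 = -16*(-7 - 8) + 153 = -16*(-15) + 153 = 240 + 153 = 393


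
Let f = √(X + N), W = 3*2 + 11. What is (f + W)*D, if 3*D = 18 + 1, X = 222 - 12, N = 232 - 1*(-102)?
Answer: 323/3 + 76*√34/3 ≈ 255.38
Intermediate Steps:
N = 334 (N = 232 + 102 = 334)
X = 210
W = 17 (W = 6 + 11 = 17)
f = 4*√34 (f = √(210 + 334) = √544 = 4*√34 ≈ 23.324)
D = 19/3 (D = (18 + 1)/3 = (⅓)*19 = 19/3 ≈ 6.3333)
(f + W)*D = (4*√34 + 17)*(19/3) = (17 + 4*√34)*(19/3) = 323/3 + 76*√34/3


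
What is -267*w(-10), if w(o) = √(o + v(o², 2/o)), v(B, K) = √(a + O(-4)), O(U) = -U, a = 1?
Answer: -267*I*√(10 - √5) ≈ -743.96*I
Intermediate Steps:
v(B, K) = √5 (v(B, K) = √(1 - 1*(-4)) = √(1 + 4) = √5)
w(o) = √(o + √5)
-267*w(-10) = -267*√(-10 + √5)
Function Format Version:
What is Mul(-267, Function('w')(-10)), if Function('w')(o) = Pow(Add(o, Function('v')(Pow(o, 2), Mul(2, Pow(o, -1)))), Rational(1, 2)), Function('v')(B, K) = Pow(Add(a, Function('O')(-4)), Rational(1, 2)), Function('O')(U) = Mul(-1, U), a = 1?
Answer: Mul(-267, I, Pow(Add(10, Mul(-1, Pow(5, Rational(1, 2)))), Rational(1, 2))) ≈ Mul(-743.96, I)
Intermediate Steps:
Function('v')(B, K) = Pow(5, Rational(1, 2)) (Function('v')(B, K) = Pow(Add(1, Mul(-1, -4)), Rational(1, 2)) = Pow(Add(1, 4), Rational(1, 2)) = Pow(5, Rational(1, 2)))
Function('w')(o) = Pow(Add(o, Pow(5, Rational(1, 2))), Rational(1, 2))
Mul(-267, Function('w')(-10)) = Mul(-267, Pow(Add(-10, Pow(5, Rational(1, 2))), Rational(1, 2)))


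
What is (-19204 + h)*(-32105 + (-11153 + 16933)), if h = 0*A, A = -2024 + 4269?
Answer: 505545300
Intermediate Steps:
A = 2245
h = 0 (h = 0*2245 = 0)
(-19204 + h)*(-32105 + (-11153 + 16933)) = (-19204 + 0)*(-32105 + (-11153 + 16933)) = -19204*(-32105 + 5780) = -19204*(-26325) = 505545300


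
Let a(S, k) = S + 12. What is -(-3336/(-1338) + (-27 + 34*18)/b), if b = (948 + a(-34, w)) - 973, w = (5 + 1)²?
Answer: 104323/10481 ≈ 9.9535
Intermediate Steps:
w = 36 (w = 6² = 36)
a(S, k) = 12 + S
b = -47 (b = (948 + (12 - 34)) - 973 = (948 - 22) - 973 = 926 - 973 = -47)
-(-3336/(-1338) + (-27 + 34*18)/b) = -(-3336/(-1338) + (-27 + 34*18)/(-47)) = -(-3336*(-1/1338) + (-27 + 612)*(-1/47)) = -(556/223 + 585*(-1/47)) = -(556/223 - 585/47) = -1*(-104323/10481) = 104323/10481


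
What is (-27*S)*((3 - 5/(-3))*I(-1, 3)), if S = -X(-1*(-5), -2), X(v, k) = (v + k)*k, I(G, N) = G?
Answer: 756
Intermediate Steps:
X(v, k) = k*(k + v) (X(v, k) = (k + v)*k = k*(k + v))
S = 6 (S = -(-2)*(-2 - 1*(-5)) = -(-2)*(-2 + 5) = -(-2)*3 = -1*(-6) = 6)
(-27*S)*((3 - 5/(-3))*I(-1, 3)) = (-27*6)*((3 - 5/(-3))*(-1)) = -162*(3 - 5*(-1/3))*(-1) = -162*(3 + 5/3)*(-1) = -756*(-1) = -162*(-14/3) = 756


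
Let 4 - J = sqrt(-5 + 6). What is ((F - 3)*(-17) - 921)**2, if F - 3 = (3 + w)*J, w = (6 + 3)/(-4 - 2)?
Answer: 3980025/4 ≈ 9.9501e+5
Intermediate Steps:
w = -3/2 (w = 9/(-6) = 9*(-1/6) = -3/2 ≈ -1.5000)
J = 3 (J = 4 - sqrt(-5 + 6) = 4 - sqrt(1) = 4 - 1*1 = 4 - 1 = 3)
F = 15/2 (F = 3 + (3 - 3/2)*3 = 3 + (3/2)*3 = 3 + 9/2 = 15/2 ≈ 7.5000)
((F - 3)*(-17) - 921)**2 = ((15/2 - 3)*(-17) - 921)**2 = ((9/2)*(-17) - 921)**2 = (-153/2 - 921)**2 = (-1995/2)**2 = 3980025/4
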